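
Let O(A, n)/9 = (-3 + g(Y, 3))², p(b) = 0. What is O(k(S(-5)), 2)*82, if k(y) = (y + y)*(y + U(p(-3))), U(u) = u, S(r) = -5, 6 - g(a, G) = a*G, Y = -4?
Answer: 166050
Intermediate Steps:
g(a, G) = 6 - G*a (g(a, G) = 6 - a*G = 6 - G*a)
k(y) = 2*y² (k(y) = (y + y)*(y + 0) = (2*y)*y = 2*y²)
O(A, n) = 2025 (O(A, n) = 9*(-3 + (6 - 1*3*(-4)))² = 9*(-3 + (6 + 12))² = 9*(-3 + 18)² = 9*15² = 9*225 = 2025)
O(k(S(-5)), 2)*82 = 2025*82 = 166050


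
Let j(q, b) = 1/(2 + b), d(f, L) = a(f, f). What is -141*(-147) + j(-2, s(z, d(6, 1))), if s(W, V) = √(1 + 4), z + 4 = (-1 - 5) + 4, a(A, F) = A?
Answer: 20725 + √5 ≈ 20727.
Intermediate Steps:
d(f, L) = f
z = -6 (z = -4 + ((-1 - 5) + 4) = -4 + (-6 + 4) = -4 - 2 = -6)
s(W, V) = √5
-141*(-147) + j(-2, s(z, d(6, 1))) = -141*(-147) + 1/(2 + √5) = 20727 + 1/(2 + √5)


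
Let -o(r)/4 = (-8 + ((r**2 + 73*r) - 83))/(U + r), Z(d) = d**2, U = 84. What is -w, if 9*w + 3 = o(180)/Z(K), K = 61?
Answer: 782207/2210274 ≈ 0.35390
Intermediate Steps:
o(r) = -4*(-91 + r**2 + 73*r)/(84 + r) (o(r) = -4*(-8 + ((r**2 + 73*r) - 83))/(84 + r) = -4*(-8 + (-83 + r**2 + 73*r))/(84 + r) = -4*(-91 + r**2 + 73*r)/(84 + r))
w = -782207/2210274 (w = -1/3 + ((4*(91 - 1*180**2 - 73*180)/(84 + 180))/(61**2))/9 = -1/3 + ((4*(91 - 1*32400 - 13140)/264)/3721)/9 = -1/3 + ((4*(1/264)*(91 - 32400 - 13140))*(1/3721))/9 = -1/3 + ((4*(1/264)*(-45449))*(1/3721))/9 = -1/3 + (-45449/66*1/3721)/9 = -1/3 + (1/9)*(-45449/245586) = -1/3 - 45449/2210274 = -782207/2210274 ≈ -0.35390)
-w = -1*(-782207/2210274) = 782207/2210274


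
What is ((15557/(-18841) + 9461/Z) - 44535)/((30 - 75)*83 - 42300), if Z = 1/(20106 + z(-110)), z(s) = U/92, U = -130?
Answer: -54937769903293/13299296670 ≈ -4130.9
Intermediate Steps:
z(s) = -65/46 (z(s) = -130/92 = -130*1/92 = -65/46)
Z = 46/924811 (Z = 1/(20106 - 65/46) = 1/(924811/46) = 46/924811 ≈ 4.9740e-5)
((15557/(-18841) + 9461/Z) - 44535)/((30 - 75)*83 - 42300) = ((15557/(-18841) + 9461/(46/924811)) - 44535)/((30 - 75)*83 - 42300) = ((15557*(-1/18841) + 9461*(924811/46)) - 44535)/(-45*83 - 42300) = ((-15557/18841 + 8749636871/46) - 44535)/(-3735 - 42300) = (164851907570889/866686 - 44535)/(-46035) = (164813309709879/866686)*(-1/46035) = -54937769903293/13299296670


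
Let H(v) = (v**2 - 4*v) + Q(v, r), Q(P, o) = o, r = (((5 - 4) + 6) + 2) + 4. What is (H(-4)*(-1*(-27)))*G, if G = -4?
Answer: -4860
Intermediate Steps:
r = 13 (r = ((1 + 6) + 2) + 4 = (7 + 2) + 4 = 9 + 4 = 13)
H(v) = 13 + v**2 - 4*v (H(v) = (v**2 - 4*v) + 13 = 13 + v**2 - 4*v)
(H(-4)*(-1*(-27)))*G = ((13 + (-4)**2 - 4*(-4))*(-1*(-27)))*(-4) = ((13 + 16 + 16)*27)*(-4) = (45*27)*(-4) = 1215*(-4) = -4860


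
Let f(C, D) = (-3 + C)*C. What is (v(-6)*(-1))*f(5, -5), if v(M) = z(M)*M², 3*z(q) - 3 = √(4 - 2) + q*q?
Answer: -4680 - 120*√2 ≈ -4849.7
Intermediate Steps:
f(C, D) = C*(-3 + C)
z(q) = 1 + √2/3 + q²/3 (z(q) = 1 + (√(4 - 2) + q*q)/3 = 1 + (√2 + q²)/3 = 1 + (√2/3 + q²/3) = 1 + √2/3 + q²/3)
v(M) = M²*(1 + √2/3 + M²/3) (v(M) = (1 + √2/3 + M²/3)*M² = M²*(1 + √2/3 + M²/3))
(v(-6)*(-1))*f(5, -5) = (((⅓)*(-6)²*(3 + √2 + (-6)²))*(-1))*(5*(-3 + 5)) = (((⅓)*36*(3 + √2 + 36))*(-1))*(5*2) = (((⅓)*36*(39 + √2))*(-1))*10 = ((468 + 12*√2)*(-1))*10 = (-468 - 12*√2)*10 = -4680 - 120*√2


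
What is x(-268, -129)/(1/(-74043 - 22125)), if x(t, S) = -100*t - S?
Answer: -2589708072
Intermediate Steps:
x(t, S) = -S - 100*t
x(-268, -129)/(1/(-74043 - 22125)) = (-1*(-129) - 100*(-268))/(1/(-74043 - 22125)) = (129 + 26800)/(1/(-96168)) = 26929/(-1/96168) = 26929*(-96168) = -2589708072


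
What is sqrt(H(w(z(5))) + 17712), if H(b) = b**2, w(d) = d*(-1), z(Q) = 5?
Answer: sqrt(17737) ≈ 133.18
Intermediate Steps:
w(d) = -d
sqrt(H(w(z(5))) + 17712) = sqrt((-1*5)**2 + 17712) = sqrt((-5)**2 + 17712) = sqrt(25 + 17712) = sqrt(17737)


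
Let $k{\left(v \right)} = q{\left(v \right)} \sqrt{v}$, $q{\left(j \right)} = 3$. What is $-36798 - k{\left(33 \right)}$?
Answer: $-36798 - 3 \sqrt{33} \approx -36815.0$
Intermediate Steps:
$k{\left(v \right)} = 3 \sqrt{v}$
$-36798 - k{\left(33 \right)} = -36798 - 3 \sqrt{33}$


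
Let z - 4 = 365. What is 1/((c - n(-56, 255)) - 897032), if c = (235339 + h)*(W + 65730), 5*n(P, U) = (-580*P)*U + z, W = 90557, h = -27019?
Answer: 5/162775771271 ≈ 3.0717e-11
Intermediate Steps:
z = 369 (z = 4 + 365 = 369)
n(P, U) = 369/5 - 116*P*U (n(P, U) = ((-580*P)*U + 369)/5 = (-580*P*U + 369)/5 = (369 - 580*P*U)/5 = 369/5 - 116*P*U)
c = 32557707840 (c = (235339 - 27019)*(90557 + 65730) = 208320*156287 = 32557707840)
1/((c - n(-56, 255)) - 897032) = 1/((32557707840 - (369/5 - 116*(-56)*255)) - 897032) = 1/((32557707840 - (369/5 + 1656480)) - 897032) = 1/((32557707840 - 1*8282769/5) - 897032) = 1/((32557707840 - 8282769/5) - 897032) = 1/(162780256431/5 - 897032) = 1/(162775771271/5) = 5/162775771271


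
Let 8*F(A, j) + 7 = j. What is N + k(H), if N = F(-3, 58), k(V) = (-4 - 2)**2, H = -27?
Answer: 339/8 ≈ 42.375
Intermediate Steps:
F(A, j) = -7/8 + j/8
k(V) = 36 (k(V) = (-6)**2 = 36)
N = 51/8 (N = -7/8 + (1/8)*58 = -7/8 + 29/4 = 51/8 ≈ 6.3750)
N + k(H) = 51/8 + 36 = 339/8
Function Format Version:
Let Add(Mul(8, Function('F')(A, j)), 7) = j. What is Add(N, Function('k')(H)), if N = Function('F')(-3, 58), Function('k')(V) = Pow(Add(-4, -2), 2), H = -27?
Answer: Rational(339, 8) ≈ 42.375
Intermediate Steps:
Function('F')(A, j) = Add(Rational(-7, 8), Mul(Rational(1, 8), j))
Function('k')(V) = 36 (Function('k')(V) = Pow(-6, 2) = 36)
N = Rational(51, 8) (N = Add(Rational(-7, 8), Mul(Rational(1, 8), 58)) = Add(Rational(-7, 8), Rational(29, 4)) = Rational(51, 8) ≈ 6.3750)
Add(N, Function('k')(H)) = Add(Rational(51, 8), 36) = Rational(339, 8)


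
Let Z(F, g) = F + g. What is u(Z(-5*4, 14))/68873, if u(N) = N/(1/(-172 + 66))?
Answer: 636/68873 ≈ 0.0092344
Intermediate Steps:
u(N) = -106*N (u(N) = N/(1/(-106)) = N/(-1/106) = N*(-106) = -106*N)
u(Z(-5*4, 14))/68873 = -106*(-5*4 + 14)/68873 = -106*(-20 + 14)*(1/68873) = -106*(-6)*(1/68873) = 636*(1/68873) = 636/68873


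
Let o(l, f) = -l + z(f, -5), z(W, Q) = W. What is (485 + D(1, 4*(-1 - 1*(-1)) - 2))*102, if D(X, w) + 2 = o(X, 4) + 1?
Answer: 49674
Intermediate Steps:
o(l, f) = f - l (o(l, f) = -l + f = f - l)
D(X, w) = 3 - X (D(X, w) = -2 + ((4 - X) + 1) = -2 + (5 - X) = 3 - X)
(485 + D(1, 4*(-1 - 1*(-1)) - 2))*102 = (485 + (3 - 1*1))*102 = (485 + (3 - 1))*102 = (485 + 2)*102 = 487*102 = 49674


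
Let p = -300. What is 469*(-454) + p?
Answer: -213226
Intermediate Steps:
469*(-454) + p = 469*(-454) - 300 = -212926 - 300 = -213226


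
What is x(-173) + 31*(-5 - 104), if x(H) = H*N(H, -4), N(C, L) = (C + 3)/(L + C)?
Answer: -627493/177 ≈ -3545.2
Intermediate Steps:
N(C, L) = (3 + C)/(C + L)
x(H) = H*(3 + H)/(-4 + H) (x(H) = H*((3 + H)/(H - 4)) = H*((3 + H)/(-4 + H)) = H*(3 + H)/(-4 + H))
x(-173) + 31*(-5 - 104) = -173*(3 - 173)/(-4 - 173) + 31*(-5 - 104) = -173*(-170)/(-177) + 31*(-109) = -173*(-1/177)*(-170) - 3379 = -29410/177 - 3379 = -627493/177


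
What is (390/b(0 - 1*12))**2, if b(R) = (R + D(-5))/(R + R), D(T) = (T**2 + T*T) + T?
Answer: 9734400/121 ≈ 80450.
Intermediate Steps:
D(T) = T + 2*T**2 (D(T) = (T**2 + T**2) + T = 2*T**2 + T = T + 2*T**2)
b(R) = (45 + R)/(2*R) (b(R) = (R - 5*(1 + 2*(-5)))/(R + R) = (R - 5*(1 - 10))/((2*R)) = (R - 5*(-9))*(1/(2*R)) = (R + 45)*(1/(2*R)) = (45 + R)*(1/(2*R)) = (45 + R)/(2*R))
(390/b(0 - 1*12))**2 = (390/(((45 + (0 - 1*12))/(2*(0 - 1*12)))))**2 = (390/(((45 + (0 - 12))/(2*(0 - 12)))))**2 = (390/(((1/2)*(45 - 12)/(-12))))**2 = (390/(((1/2)*(-1/12)*33)))**2 = (390/(-11/8))**2 = (390*(-8/11))**2 = (-3120/11)**2 = 9734400/121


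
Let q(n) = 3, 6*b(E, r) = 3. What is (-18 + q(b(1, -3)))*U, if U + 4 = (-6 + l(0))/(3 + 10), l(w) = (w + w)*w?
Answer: 870/13 ≈ 66.923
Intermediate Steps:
l(w) = 2*w² (l(w) = (2*w)*w = 2*w²)
b(E, r) = ½ (b(E, r) = (⅙)*3 = ½)
U = -58/13 (U = -4 + (-6 + 2*0²)/(3 + 10) = -4 + (-6 + 2*0)/13 = -4 + (-6 + 0)*(1/13) = -4 - 6*1/13 = -4 - 6/13 = -58/13 ≈ -4.4615)
(-18 + q(b(1, -3)))*U = (-18 + 3)*(-58/13) = -15*(-58/13) = 870/13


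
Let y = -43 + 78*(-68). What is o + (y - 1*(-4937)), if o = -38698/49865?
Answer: -20483348/49865 ≈ -410.78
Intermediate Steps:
y = -5347 (y = -43 - 5304 = -5347)
o = -38698/49865 (o = -38698*1/49865 = -38698/49865 ≈ -0.77606)
o + (y - 1*(-4937)) = -38698/49865 + (-5347 - 1*(-4937)) = -38698/49865 + (-5347 + 4937) = -38698/49865 - 410 = -20483348/49865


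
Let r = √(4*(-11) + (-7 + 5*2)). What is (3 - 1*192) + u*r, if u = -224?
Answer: -189 - 224*I*√41 ≈ -189.0 - 1434.3*I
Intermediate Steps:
r = I*√41 (r = √(-44 + (-7 + 10)) = √(-44 + 3) = √(-41) = I*√41 ≈ 6.4031*I)
(3 - 1*192) + u*r = (3 - 1*192) - 224*I*√41 = (3 - 192) - 224*I*√41 = -189 - 224*I*√41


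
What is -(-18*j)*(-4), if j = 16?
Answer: -1152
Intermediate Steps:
-(-18*j)*(-4) = -(-18*16)*(-4) = -(-288)*(-4) = -1*1152 = -1152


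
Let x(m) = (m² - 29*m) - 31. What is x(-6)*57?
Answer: 10203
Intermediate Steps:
x(m) = -31 + m² - 29*m
x(-6)*57 = (-31 + (-6)² - 29*(-6))*57 = (-31 + 36 + 174)*57 = 179*57 = 10203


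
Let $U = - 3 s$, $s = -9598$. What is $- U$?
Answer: $-28794$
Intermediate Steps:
$U = 28794$ ($U = \left(-3\right) \left(-9598\right) = 28794$)
$- U = \left(-1\right) 28794 = -28794$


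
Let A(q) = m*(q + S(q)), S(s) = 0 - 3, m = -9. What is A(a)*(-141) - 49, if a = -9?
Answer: -15277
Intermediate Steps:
S(s) = -3
A(q) = 27 - 9*q (A(q) = -9*(q - 3) = -9*(-3 + q) = 27 - 9*q)
A(a)*(-141) - 49 = (27 - 9*(-9))*(-141) - 49 = (27 + 81)*(-141) - 49 = 108*(-141) - 49 = -15228 - 49 = -15277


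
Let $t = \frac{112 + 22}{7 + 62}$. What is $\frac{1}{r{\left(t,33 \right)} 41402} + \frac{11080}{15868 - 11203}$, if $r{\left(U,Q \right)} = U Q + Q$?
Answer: $\frac{204870697315}{86256471378} \approx 2.3751$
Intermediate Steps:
$t = \frac{134}{69} \approx 1.942$
$r{\left(U,Q \right)} = Q + Q U$ ($r{\left(U,Q \right)} = Q U + Q = Q + Q U$)
$\frac{1}{r{\left(t,33 \right)} 41402} + \frac{11080}{15868 - 11203} = \frac{1}{33 \left(1 + \frac{134}{69}\right) 41402} + \frac{11080}{15868 - 11203} = \frac{1}{33 \cdot \frac{203}{69}} \cdot \frac{1}{41402} + \frac{11080}{4665} = \frac{1}{\frac{2233}{23}} \cdot \frac{1}{41402} + 11080 \cdot \frac{1}{4665} = \frac{23}{2233} \cdot \frac{1}{41402} + \frac{2216}{933} = \frac{23}{92450666} + \frac{2216}{933} = \frac{204870697315}{86256471378}$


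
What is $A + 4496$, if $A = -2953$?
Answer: $1543$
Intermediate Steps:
$A + 4496 = -2953 + 4496 = 1543$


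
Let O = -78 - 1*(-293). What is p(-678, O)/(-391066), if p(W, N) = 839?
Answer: -839/391066 ≈ -0.0021454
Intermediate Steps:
O = 215 (O = -78 + 293 = 215)
p(-678, O)/(-391066) = 839/(-391066) = 839*(-1/391066) = -839/391066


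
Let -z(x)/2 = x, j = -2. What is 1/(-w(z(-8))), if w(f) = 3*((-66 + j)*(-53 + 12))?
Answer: -1/8364 ≈ -0.00011956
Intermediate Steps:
z(x) = -2*x
w(f) = 8364 (w(f) = 3*((-66 - 2)*(-53 + 12)) = 3*(-68*(-41)) = 3*2788 = 8364)
1/(-w(z(-8))) = 1/(-1*8364) = 1/(-8364) = -1/8364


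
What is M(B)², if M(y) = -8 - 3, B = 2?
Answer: 121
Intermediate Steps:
M(y) = -11
M(B)² = (-11)² = 121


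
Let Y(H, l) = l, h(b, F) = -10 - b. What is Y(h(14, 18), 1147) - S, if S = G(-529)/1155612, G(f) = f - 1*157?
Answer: 662743825/577806 ≈ 1147.0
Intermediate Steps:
G(f) = -157 + f (G(f) = f - 157 = -157 + f)
S = -343/577806 (S = (-157 - 529)/1155612 = -686*1/1155612 = -343/577806 ≈ -0.00059363)
Y(h(14, 18), 1147) - S = 1147 - 1*(-343/577806) = 1147 + 343/577806 = 662743825/577806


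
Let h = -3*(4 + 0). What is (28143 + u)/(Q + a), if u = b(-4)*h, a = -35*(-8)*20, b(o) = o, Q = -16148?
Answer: -9397/3516 ≈ -2.6726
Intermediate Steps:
a = 5600 (a = 280*20 = 5600)
h = -12 (h = -3*4 = -12)
u = 48 (u = -4*(-12) = 48)
(28143 + u)/(Q + a) = (28143 + 48)/(-16148 + 5600) = 28191/(-10548) = 28191*(-1/10548) = -9397/3516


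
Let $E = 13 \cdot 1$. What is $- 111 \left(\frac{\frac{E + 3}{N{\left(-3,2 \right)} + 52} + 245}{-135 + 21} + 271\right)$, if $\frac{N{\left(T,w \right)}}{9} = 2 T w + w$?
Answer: $- \frac{21546543}{722} \approx -29843.0$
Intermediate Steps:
$E = 13$
$N{\left(T,w \right)} = 9 w + 18 T w$ ($N{\left(T,w \right)} = 9 \left(2 T w + w\right) = 9 \left(w + 2 T w\right) = 9 w + 18 T w$)
$- 111 \left(\frac{\frac{E + 3}{N{\left(-3,2 \right)} + 52} + 245}{-135 + 21} + 271\right) = - 111 \left(\frac{\frac{13 + 3}{9 \cdot 2 \left(1 + 2 \left(-3\right)\right) + 52} + 245}{-135 + 21} + 271\right) = - 111 \left(\frac{\frac{16}{9 \cdot 2 \left(1 - 6\right) + 52} + 245}{-114} + 271\right) = - 111 \left(\left(\frac{16}{9 \cdot 2 \left(-5\right) + 52} + 245\right) \left(- \frac{1}{114}\right) + 271\right) = - 111 \left(\left(\frac{16}{-90 + 52} + 245\right) \left(- \frac{1}{114}\right) + 271\right) = - 111 \left(\left(\frac{16}{-38} + 245\right) \left(- \frac{1}{114}\right) + 271\right) = - 111 \left(\left(16 \left(- \frac{1}{38}\right) + 245\right) \left(- \frac{1}{114}\right) + 271\right) = - 111 \left(\left(- \frac{8}{19} + 245\right) \left(- \frac{1}{114}\right) + 271\right) = - 111 \left(\frac{4647}{19} \left(- \frac{1}{114}\right) + 271\right) = - 111 \left(- \frac{1549}{722} + 271\right) = \left(-111\right) \frac{194113}{722} = - \frac{21546543}{722}$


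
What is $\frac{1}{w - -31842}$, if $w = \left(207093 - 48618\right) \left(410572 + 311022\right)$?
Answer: $\frac{1}{114354640992} \approx 8.7447 \cdot 10^{-12}$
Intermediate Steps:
$w = 114354609150$ ($w = 158475 \cdot 721594 = 114354609150$)
$\frac{1}{w - -31842} = \frac{1}{114354609150 - -31842} = \frac{1}{114354609150 + 31842} = \frac{1}{114354640992}$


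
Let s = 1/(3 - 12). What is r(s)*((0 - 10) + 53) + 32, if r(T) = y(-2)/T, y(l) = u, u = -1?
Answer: 419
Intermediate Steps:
y(l) = -1
s = -⅑ (s = 1/(-9) = -⅑ ≈ -0.11111)
r(T) = -1/T
r(s)*((0 - 10) + 53) + 32 = (-1/(-⅑))*((0 - 10) + 53) + 32 = (-1*(-9))*(-10 + 53) + 32 = 9*43 + 32 = 387 + 32 = 419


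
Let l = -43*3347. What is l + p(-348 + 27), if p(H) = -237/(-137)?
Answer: -19716940/137 ≈ -1.4392e+5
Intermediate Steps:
p(H) = 237/137 (p(H) = -237*(-1/137) = 237/137)
l = -143921
l + p(-348 + 27) = -143921 + 237/137 = -19716940/137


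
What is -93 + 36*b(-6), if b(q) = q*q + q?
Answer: 987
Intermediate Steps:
b(q) = q + q² (b(q) = q² + q = q + q²)
-93 + 36*b(-6) = -93 + 36*(-6*(1 - 6)) = -93 + 36*(-6*(-5)) = -93 + 36*30 = -93 + 1080 = 987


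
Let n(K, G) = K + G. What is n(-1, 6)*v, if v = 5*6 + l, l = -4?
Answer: 130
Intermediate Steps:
n(K, G) = G + K
v = 26 (v = 5*6 - 4 = 30 - 4 = 26)
n(-1, 6)*v = (6 - 1)*26 = 5*26 = 130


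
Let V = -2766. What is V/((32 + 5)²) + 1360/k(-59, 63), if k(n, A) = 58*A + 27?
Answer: -8319806/5039289 ≈ -1.6510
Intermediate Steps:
k(n, A) = 27 + 58*A
V/((32 + 5)²) + 1360/k(-59, 63) = -2766/(32 + 5)² + 1360/(27 + 58*63) = -2766/(37²) + 1360/(27 + 3654) = -2766/1369 + 1360/3681 = -8319806/5039289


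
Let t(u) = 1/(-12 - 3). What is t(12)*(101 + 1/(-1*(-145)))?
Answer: -4882/725 ≈ -6.7338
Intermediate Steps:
t(u) = -1/15 (t(u) = 1/(-15) = -1/15)
t(12)*(101 + 1/(-1*(-145))) = -(101 + 1/(-1*(-145)))/15 = -(101 + 1/145)/15 = -1/15*14646/145 = -4882/725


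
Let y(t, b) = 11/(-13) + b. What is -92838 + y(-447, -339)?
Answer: -1211312/13 ≈ -93178.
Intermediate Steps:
y(t, b) = -11/13 + b (y(t, b) = -1/13*11 + b = -11/13 + b)
-92838 + y(-447, -339) = -92838 + (-11/13 - 339) = -92838 - 4418/13 = -1211312/13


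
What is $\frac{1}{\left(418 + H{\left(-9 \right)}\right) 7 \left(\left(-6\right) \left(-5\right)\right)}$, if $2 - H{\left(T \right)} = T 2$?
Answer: $\frac{1}{91980} \approx 1.0872 \cdot 10^{-5}$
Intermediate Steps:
$H{\left(T \right)} = 2 - 2 T$ ($H{\left(T \right)} = 2 - T 2 = 2 - 2 T$)
$\frac{1}{\left(418 + H{\left(-9 \right)}\right) 7 \left(\left(-6\right) \left(-5\right)\right)} = \frac{1}{\left(418 + \left(2 - -18\right)\right) 7 \left(\left(-6\right) \left(-5\right)\right)} = \frac{1}{\left(418 + \left(2 + 18\right)\right) 7 \cdot 30} = \frac{1}{\left(418 + 20\right) 210} = \frac{1}{438 \cdot 210} = \frac{1}{91980}$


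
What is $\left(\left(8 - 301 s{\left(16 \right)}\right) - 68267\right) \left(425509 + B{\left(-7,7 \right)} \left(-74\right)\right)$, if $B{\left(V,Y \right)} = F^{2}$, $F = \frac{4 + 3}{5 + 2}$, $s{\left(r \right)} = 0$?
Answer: $-29039767665$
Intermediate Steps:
$F = 1$ ($F = \frac{7}{7} = 7 \cdot \frac{1}{7} = 1$)
$B{\left(V,Y \right)} = 1$ ($B{\left(V,Y \right)} = 1^{2} = 1$)
$\left(\left(8 - 301 s{\left(16 \right)}\right) - 68267\right) \left(425509 + B{\left(-7,7 \right)} \left(-74\right)\right) = \left(\left(8 - 0\right) - 68267\right) \left(425509 + 1 \left(-74\right)\right) = \left(\left(8 + 0\right) - 68267\right) \left(425509 - 74\right) = \left(8 - 68267\right) 425435 = \left(-68259\right) 425435 = -29039767665$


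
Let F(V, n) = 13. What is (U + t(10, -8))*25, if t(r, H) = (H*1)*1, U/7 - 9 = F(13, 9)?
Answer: 3650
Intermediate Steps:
U = 154 (U = 63 + 7*13 = 63 + 91 = 154)
t(r, H) = H (t(r, H) = H*1 = H)
(U + t(10, -8))*25 = (154 - 8)*25 = 146*25 = 3650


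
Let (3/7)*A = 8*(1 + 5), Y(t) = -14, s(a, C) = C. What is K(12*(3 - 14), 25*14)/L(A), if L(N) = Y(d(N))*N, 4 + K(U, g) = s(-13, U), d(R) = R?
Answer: 17/196 ≈ 0.086735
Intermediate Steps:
A = 112 (A = 7*(8*(1 + 5))/3 = 7*(8*6)/3 = (7/3)*48 = 112)
K(U, g) = -4 + U
L(N) = -14*N
K(12*(3 - 14), 25*14)/L(A) = (-4 + 12*(3 - 14))/((-14*112)) = (-4 + 12*(-11))/(-1568) = (-4 - 132)*(-1/1568) = -136*(-1/1568) = 17/196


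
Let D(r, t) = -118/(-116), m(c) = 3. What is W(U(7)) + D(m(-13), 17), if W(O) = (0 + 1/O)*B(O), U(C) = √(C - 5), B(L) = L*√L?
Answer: 59/58 + 2^(¼) ≈ 2.2064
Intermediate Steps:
B(L) = L^(3/2)
D(r, t) = 59/58 (D(r, t) = -118*(-1/116) = 59/58)
U(C) = √(-5 + C)
W(O) = √O (W(O) = (0 + 1/O)*O^(3/2) = O^(3/2)/O = √O)
W(U(7)) + D(m(-13), 17) = √(√(-5 + 7)) + 59/58 = √(√2) + 59/58 = 2^(¼) + 59/58 = 59/58 + 2^(¼)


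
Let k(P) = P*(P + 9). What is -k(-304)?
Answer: -89680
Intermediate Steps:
k(P) = P*(9 + P)
-k(-304) = -(-304)*(9 - 304) = -(-304)*(-295) = -1*89680 = -89680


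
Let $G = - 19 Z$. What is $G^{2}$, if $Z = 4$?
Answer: $5776$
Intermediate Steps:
$G = -76$ ($G = \left(-19\right) 4 = -76$)
$G^{2} = \left(-76\right)^{2} = 5776$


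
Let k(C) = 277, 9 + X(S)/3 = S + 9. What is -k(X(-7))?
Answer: -277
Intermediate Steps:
X(S) = 3*S (X(S) = -27 + 3*(S + 9) = -27 + 3*(9 + S) = -27 + (27 + 3*S) = 3*S)
-k(X(-7)) = -1*277 = -277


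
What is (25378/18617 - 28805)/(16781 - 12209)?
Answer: -469149/74468 ≈ -6.3000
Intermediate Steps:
(25378/18617 - 28805)/(16781 - 12209) = (25378*(1/18617) - 28805)/4572 = (25378/18617 - 28805)*(1/4572) = -536237307/18617*1/4572 = -469149/74468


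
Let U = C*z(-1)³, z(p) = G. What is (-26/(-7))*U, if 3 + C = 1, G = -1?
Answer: 52/7 ≈ 7.4286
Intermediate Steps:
z(p) = -1
C = -2 (C = -3 + 1 = -2)
U = 2 (U = -2*(-1)³ = -2*(-1) = 2)
(-26/(-7))*U = -26/(-7)*2 = -26*(-⅐)*2 = (26/7)*2 = 52/7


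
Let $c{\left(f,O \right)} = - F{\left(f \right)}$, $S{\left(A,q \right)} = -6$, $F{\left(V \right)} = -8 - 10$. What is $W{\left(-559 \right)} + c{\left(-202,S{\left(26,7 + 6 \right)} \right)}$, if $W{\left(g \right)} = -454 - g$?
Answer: $123$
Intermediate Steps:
$F{\left(V \right)} = -18$ ($F{\left(V \right)} = -8 - 10 = -18$)
$c{\left(f,O \right)} = 18$ ($c{\left(f,O \right)} = \left(-1\right) \left(-18\right) = 18$)
$W{\left(-559 \right)} + c{\left(-202,S{\left(26,7 + 6 \right)} \right)} = \left(-454 - -559\right) + 18 = \left(-454 + 559\right) + 18 = 105 + 18 = 123$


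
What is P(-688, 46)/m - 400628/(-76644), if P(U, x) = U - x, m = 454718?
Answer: 22764563276/4356425799 ≈ 5.2255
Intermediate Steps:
P(-688, 46)/m - 400628/(-76644) = (-688 - 1*46)/454718 - 400628/(-76644) = (-688 - 46)*(1/454718) - 400628*(-1/76644) = -734*1/454718 + 100157/19161 = -367/227359 + 100157/19161 = 22764563276/4356425799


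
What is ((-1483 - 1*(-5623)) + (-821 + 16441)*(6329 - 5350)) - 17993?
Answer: 15278127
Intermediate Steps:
((-1483 - 1*(-5623)) + (-821 + 16441)*(6329 - 5350)) - 17993 = ((-1483 + 5623) + 15620*979) - 17993 = (4140 + 15291980) - 17993 = 15296120 - 17993 = 15278127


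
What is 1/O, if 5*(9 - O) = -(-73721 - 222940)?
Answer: -5/296616 ≈ -1.6857e-5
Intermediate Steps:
O = -296616/5 (O = 9 - (-1)*(-73721 - 222940)/5 = 9 - (-1)*(-296661)/5 = 9 - ⅕*296661 = 9 - 296661/5 = -296616/5 ≈ -59323.)
1/O = 1/(-296616/5) = -5/296616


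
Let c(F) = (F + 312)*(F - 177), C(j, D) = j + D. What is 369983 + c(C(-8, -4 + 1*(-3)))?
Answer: 312959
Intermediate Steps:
C(j, D) = D + j
c(F) = (-177 + F)*(312 + F) (c(F) = (312 + F)*(-177 + F) = (-177 + F)*(312 + F))
369983 + c(C(-8, -4 + 1*(-3))) = 369983 + (-55224 + ((-4 + 1*(-3)) - 8)² + 135*((-4 + 1*(-3)) - 8)) = 369983 + (-55224 + ((-4 - 3) - 8)² + 135*((-4 - 3) - 8)) = 369983 + (-55224 + (-7 - 8)² + 135*(-7 - 8)) = 369983 + (-55224 + (-15)² + 135*(-15)) = 369983 + (-55224 + 225 - 2025) = 369983 - 57024 = 312959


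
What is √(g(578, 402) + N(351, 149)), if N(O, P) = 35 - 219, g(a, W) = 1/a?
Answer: I*√212702/34 ≈ 13.565*I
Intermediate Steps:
N(O, P) = -184
√(g(578, 402) + N(351, 149)) = √(1/578 - 184) = √(-106351/578) = I*√212702/34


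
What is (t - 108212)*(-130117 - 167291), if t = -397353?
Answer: 150359075520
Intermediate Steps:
(t - 108212)*(-130117 - 167291) = (-397353 - 108212)*(-130117 - 167291) = -505565*(-297408) = 150359075520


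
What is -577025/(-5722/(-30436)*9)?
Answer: -8781166450/25749 ≈ -3.4103e+5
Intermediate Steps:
-577025/(-5722/(-30436)*9) = -577025/(-5722*(-1/30436)*9) = -577025/((2861/15218)*9) = -577025/25749/15218 = -577025*15218/25749 = -8781166450/25749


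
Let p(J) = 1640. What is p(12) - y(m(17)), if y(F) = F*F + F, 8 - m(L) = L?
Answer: 1568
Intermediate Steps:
m(L) = 8 - L
y(F) = F + F**2 (y(F) = F**2 + F = F + F**2)
p(12) - y(m(17)) = 1640 - (8 - 1*17)*(1 + (8 - 1*17)) = 1640 - (8 - 17)*(1 + (8 - 17)) = 1640 - (-9)*(1 - 9) = 1640 - (-9)*(-8) = 1640 - 1*72 = 1640 - 72 = 1568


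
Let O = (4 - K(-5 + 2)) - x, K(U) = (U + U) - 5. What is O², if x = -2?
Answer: 289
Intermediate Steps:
K(U) = -5 + 2*U (K(U) = 2*U - 5 = -5 + 2*U)
O = 17 (O = (4 - (-5 + 2*(-5 + 2))) - 1*(-2) = (4 - (-5 + 2*(-3))) + 2 = (4 - (-5 - 6)) + 2 = (4 - 1*(-11)) + 2 = (4 + 11) + 2 = 15 + 2 = 17)
O² = 17² = 289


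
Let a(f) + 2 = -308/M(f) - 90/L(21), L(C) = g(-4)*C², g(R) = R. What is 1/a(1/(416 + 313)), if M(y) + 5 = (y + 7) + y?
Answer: -35770/5570749 ≈ -0.0064210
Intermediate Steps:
M(y) = 2 + 2*y (M(y) = -5 + ((y + 7) + y) = -5 + ((7 + y) + y) = -5 + (7 + 2*y) = 2 + 2*y)
L(C) = -4*C²
a(f) = -191/98 - 308/(2 + 2*f) (a(f) = -2 + (-308/(2 + 2*f) - 90/((-4*21²))) = -2 + (-308/(2 + 2*f) - 90/((-4*441))) = -2 + (-308/(2 + 2*f) - 90/(-1764)) = -2 + (-308/(2 + 2*f) - 90*(-1/1764)) = -2 + (-308/(2 + 2*f) + 5/98) = -2 + (5/98 - 308/(2 + 2*f)) = -191/98 - 308/(2 + 2*f))
1/a(1/(416 + 313)) = 1/((-15283 - 191/(416 + 313))/(98*(1 + 1/(416 + 313)))) = 1/((-15283 - 191/729)/(98*(1 + 1/729))) = 1/((-15283 - 191*1/729)/(98*(1 + 1/729))) = 1/((-15283 - 191/729)/(98*(730/729))) = 1/((1/98)*(729/730)*(-11141498/729)) = 1/(-5570749/35770) = -35770/5570749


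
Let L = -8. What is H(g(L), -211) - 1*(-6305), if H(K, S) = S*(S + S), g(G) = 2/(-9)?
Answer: 95347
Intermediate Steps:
g(G) = -2/9 (g(G) = 2*(-1/9) = -2/9)
H(K, S) = 2*S**2 (H(K, S) = S*(2*S) = 2*S**2)
H(g(L), -211) - 1*(-6305) = 2*(-211)**2 - 1*(-6305) = 2*44521 + 6305 = 89042 + 6305 = 95347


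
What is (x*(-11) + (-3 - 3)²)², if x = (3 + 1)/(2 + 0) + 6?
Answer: 2704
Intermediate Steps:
x = 8 (x = 4/2 + 6 = 4*(½) + 6 = 2 + 6 = 8)
(x*(-11) + (-3 - 3)²)² = (8*(-11) + (-3 - 3)²)² = (-88 + (-6)²)² = (-88 + 36)² = (-52)² = 2704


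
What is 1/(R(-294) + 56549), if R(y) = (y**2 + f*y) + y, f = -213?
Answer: 1/205313 ≈ 4.8706e-6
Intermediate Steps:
R(y) = y**2 - 212*y (R(y) = (y**2 - 213*y) + y = y**2 - 212*y)
1/(R(-294) + 56549) = 1/(-294*(-212 - 294) + 56549) = 1/(-294*(-506) + 56549) = 1/(148764 + 56549) = 1/205313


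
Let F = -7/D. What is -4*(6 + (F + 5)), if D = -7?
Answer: -48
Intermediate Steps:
F = 1 (F = -7/(-7) = -7*(-⅐) = 1)
-4*(6 + (F + 5)) = -4*(6 + (1 + 5)) = -4*(6 + 6) = -4*12 = -48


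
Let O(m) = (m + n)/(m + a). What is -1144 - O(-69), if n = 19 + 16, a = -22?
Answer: -104138/91 ≈ -1144.4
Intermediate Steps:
n = 35
O(m) = (35 + m)/(-22 + m) (O(m) = (m + 35)/(m - 22) = (35 + m)/(-22 + m))
-1144 - O(-69) = -1144 - (35 - 69)/(-22 - 69) = -1144 - (-34)/(-91) = -1144 - (-1)*(-34)/91 = -1144 - 1*34/91 = -1144 - 34/91 = -104138/91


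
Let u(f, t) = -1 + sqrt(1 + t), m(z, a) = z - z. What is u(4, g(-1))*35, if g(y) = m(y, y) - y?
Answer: -35 + 35*sqrt(2) ≈ 14.497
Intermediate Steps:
m(z, a) = 0
g(y) = -y (g(y) = 0 - y = -y)
u(4, g(-1))*35 = (-1 + sqrt(1 - 1*(-1)))*35 = (-1 + sqrt(1 + 1))*35 = (-1 + sqrt(2))*35 = -35 + 35*sqrt(2)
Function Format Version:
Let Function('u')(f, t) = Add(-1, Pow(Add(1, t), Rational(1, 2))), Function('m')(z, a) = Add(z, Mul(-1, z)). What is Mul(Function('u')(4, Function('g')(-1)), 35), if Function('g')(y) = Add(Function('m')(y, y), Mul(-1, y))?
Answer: Add(-35, Mul(35, Pow(2, Rational(1, 2)))) ≈ 14.497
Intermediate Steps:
Function('m')(z, a) = 0
Function('g')(y) = Mul(-1, y) (Function('g')(y) = Add(0, Mul(-1, y)) = Mul(-1, y))
Mul(Function('u')(4, Function('g')(-1)), 35) = Mul(Add(-1, Pow(Add(1, Mul(-1, -1)), Rational(1, 2))), 35) = Mul(Add(-1, Pow(Add(1, 1), Rational(1, 2))), 35) = Mul(Add(-1, Pow(2, Rational(1, 2))), 35) = Add(-35, Mul(35, Pow(2, Rational(1, 2))))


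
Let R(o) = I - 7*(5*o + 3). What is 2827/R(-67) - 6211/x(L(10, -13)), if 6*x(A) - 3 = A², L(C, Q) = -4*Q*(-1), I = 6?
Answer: -79177091/6307310 ≈ -12.553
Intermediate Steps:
L(C, Q) = 4*Q
x(A) = ½ + A²/6
R(o) = -15 - 35*o (R(o) = 6 - 7*(5*o + 3) = 6 - 7*(3 + 5*o) = 6 + (-21 - 35*o) = -15 - 35*o)
2827/R(-67) - 6211/x(L(10, -13)) = 2827/(-15 - 35*(-67)) - 6211/(½ + (4*(-13))²/6) = 2827/(-15 + 2345) - 6211/(½ + (⅙)*(-52)²) = 2827/2330 - 6211/(½ + (⅙)*2704) = 2827*(1/2330) - 6211/(½ + 1352/3) = 2827/2330 - 6211/2707/6 = 2827/2330 - 6211*6/2707 = 2827/2330 - 37266/2707 = -79177091/6307310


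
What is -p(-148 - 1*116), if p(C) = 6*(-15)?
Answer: 90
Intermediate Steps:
p(C) = -90
-p(-148 - 1*116) = -1*(-90) = 90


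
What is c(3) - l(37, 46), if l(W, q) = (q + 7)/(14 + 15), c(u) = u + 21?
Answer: 643/29 ≈ 22.172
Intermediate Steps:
c(u) = 21 + u
l(W, q) = 7/29 + q/29 (l(W, q) = (7 + q)/29 = (7 + q)*(1/29) = 7/29 + q/29)
c(3) - l(37, 46) = (21 + 3) - (7/29 + (1/29)*46) = 24 - (7/29 + 46/29) = 24 - 1*53/29 = 24 - 53/29 = 643/29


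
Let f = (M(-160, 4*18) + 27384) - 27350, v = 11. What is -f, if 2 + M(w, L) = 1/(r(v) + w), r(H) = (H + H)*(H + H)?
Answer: -10369/324 ≈ -32.003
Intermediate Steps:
r(H) = 4*H**2 (r(H) = (2*H)*(2*H) = 4*H**2)
M(w, L) = -2 + 1/(484 + w) (M(w, L) = -2 + 1/(4*11**2 + w) = -2 + 1/(4*121 + w) = -2 + 1/(484 + w))
f = 10369/324 (f = ((-967 - 2*(-160))/(484 - 160) + 27384) - 27350 = ((-967 + 320)/324 + 27384) - 27350 = ((1/324)*(-647) + 27384) - 27350 = (-647/324 + 27384) - 27350 = 8871769/324 - 27350 = 10369/324 ≈ 32.003)
-f = -1*10369/324 = -10369/324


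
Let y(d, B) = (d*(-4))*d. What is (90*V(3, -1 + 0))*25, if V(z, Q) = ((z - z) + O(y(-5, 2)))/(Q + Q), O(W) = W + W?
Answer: 225000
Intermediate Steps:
y(d, B) = -4*d**2 (y(d, B) = (-4*d)*d = -4*d**2)
O(W) = 2*W
V(z, Q) = -100/Q (V(z, Q) = ((z - z) + 2*(-4*(-5)**2))/(Q + Q) = (0 + 2*(-4*25))/((2*Q)) = (0 + 2*(-100))*(1/(2*Q)) = (0 - 200)*(1/(2*Q)) = -100/Q)
(90*V(3, -1 + 0))*25 = (90*(-100/(-1 + 0)))*25 = (90*(-100/(-1)))*25 = (90*(-100*(-1)))*25 = (90*100)*25 = 9000*25 = 225000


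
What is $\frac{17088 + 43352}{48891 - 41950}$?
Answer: $\frac{60440}{6941} \approx 8.7077$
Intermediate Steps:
$\frac{17088 + 43352}{48891 - 41950} = \frac{60440}{6941}$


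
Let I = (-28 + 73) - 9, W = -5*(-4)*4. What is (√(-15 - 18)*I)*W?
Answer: 2880*I*√33 ≈ 16544.0*I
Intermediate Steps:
W = 80 (W = 20*4 = 80)
I = 36 (I = 45 - 9 = 36)
(√(-15 - 18)*I)*W = (√(-15 - 18)*36)*80 = (√(-33)*36)*80 = ((I*√33)*36)*80 = (36*I*√33)*80 = 2880*I*√33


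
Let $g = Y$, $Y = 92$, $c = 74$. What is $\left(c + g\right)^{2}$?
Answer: $27556$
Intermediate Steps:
$g = 92$
$\left(c + g\right)^{2} = \left(74 + 92\right)^{2} = 166^{2} = 27556$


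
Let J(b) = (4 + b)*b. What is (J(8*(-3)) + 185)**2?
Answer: 442225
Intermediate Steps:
J(b) = b*(4 + b)
(J(8*(-3)) + 185)**2 = ((8*(-3))*(4 + 8*(-3)) + 185)**2 = (-24*(4 - 24) + 185)**2 = (-24*(-20) + 185)**2 = (480 + 185)**2 = 665**2 = 442225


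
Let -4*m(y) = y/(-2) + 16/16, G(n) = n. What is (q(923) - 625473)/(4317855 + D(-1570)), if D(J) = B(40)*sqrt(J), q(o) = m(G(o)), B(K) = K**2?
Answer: -4320327403773/29836625601640 + 40022904*I*sqrt(1570)/745915640041 ≈ -0.1448 + 0.002126*I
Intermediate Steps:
m(y) = -1/4 + y/8 (m(y) = -(y/(-2) + 16/16)/4 = -(y*(-1/2) + 16*(1/16))/4 = -(-y/2 + 1)/4 = -(1 - y/2)/4 = -1/4 + y/8)
q(o) = -1/4 + o/8
D(J) = 1600*sqrt(J) (D(J) = 40**2*sqrt(J) = 1600*sqrt(J))
(q(923) - 625473)/(4317855 + D(-1570)) = ((-1/4 + (1/8)*923) - 625473)/(4317855 + 1600*sqrt(-1570)) = ((-1/4 + 923/8) - 625473)/(4317855 + 1600*(I*sqrt(1570))) = (921/8 - 625473)/(4317855 + 1600*I*sqrt(1570)) = -5002863/(8*(4317855 + 1600*I*sqrt(1570)))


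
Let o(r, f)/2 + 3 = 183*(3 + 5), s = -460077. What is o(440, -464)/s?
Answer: -974/153359 ≈ -0.0063511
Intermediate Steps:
o(r, f) = 2922 (o(r, f) = -6 + 2*(183*(3 + 5)) = -6 + 2*(183*8) = -6 + 2*1464 = -6 + 2928 = 2922)
o(440, -464)/s = 2922/(-460077) = 2922*(-1/460077) = -974/153359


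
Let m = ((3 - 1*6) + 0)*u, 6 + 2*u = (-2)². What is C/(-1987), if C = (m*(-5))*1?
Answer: 15/1987 ≈ 0.0075491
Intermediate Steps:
u = -1 (u = -3 + (½)*(-2)² = -3 + (½)*4 = -3 + 2 = -1)
m = 3 (m = ((3 - 1*6) + 0)*(-1) = ((3 - 6) + 0)*(-1) = (-3 + 0)*(-1) = -3*(-1) = 3)
C = -15 (C = (3*(-5))*1 = -15*1 = -15)
C/(-1987) = -15/(-1987) = -15*(-1/1987) = 15/1987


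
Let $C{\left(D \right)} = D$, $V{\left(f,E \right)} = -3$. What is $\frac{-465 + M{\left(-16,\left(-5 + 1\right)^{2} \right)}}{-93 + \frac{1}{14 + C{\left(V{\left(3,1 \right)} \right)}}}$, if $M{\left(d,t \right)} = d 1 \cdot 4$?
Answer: $\frac{5819}{1022} \approx 5.6937$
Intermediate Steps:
$M{\left(d,t \right)} = 4 d$ ($M{\left(d,t \right)} = d 4 = 4 d$)
$\frac{-465 + M{\left(-16,\left(-5 + 1\right)^{2} \right)}}{-93 + \frac{1}{14 + C{\left(V{\left(3,1 \right)} \right)}}} = \frac{-465 + 4 \left(-16\right)}{-93 + \frac{1}{14 - 3}} = \frac{-465 - 64}{-93 + \frac{1}{11}} = - \frac{529}{-93 + \frac{1}{11}} = - \frac{529}{- \frac{1022}{11}} = \left(-529\right) \left(- \frac{11}{1022}\right) = \frac{5819}{1022}$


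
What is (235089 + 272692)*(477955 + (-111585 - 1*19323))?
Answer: 176223872707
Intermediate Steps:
(235089 + 272692)*(477955 + (-111585 - 1*19323)) = 507781*(477955 + (-111585 - 19323)) = 507781*(477955 - 130908) = 507781*347047 = 176223872707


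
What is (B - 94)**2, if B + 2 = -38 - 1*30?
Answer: 26896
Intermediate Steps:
B = -70 (B = -2 + (-38 - 1*30) = -2 + (-38 - 30) = -2 - 68 = -70)
(B - 94)**2 = (-70 - 94)**2 = (-164)**2 = 26896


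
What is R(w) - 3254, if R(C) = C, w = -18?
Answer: -3272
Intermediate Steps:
R(w) - 3254 = -18 - 3254 = -3272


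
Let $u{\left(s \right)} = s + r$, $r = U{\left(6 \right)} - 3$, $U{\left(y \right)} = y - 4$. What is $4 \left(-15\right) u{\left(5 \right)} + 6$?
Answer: $-234$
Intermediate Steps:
$U{\left(y \right)} = -4 + y$ ($U{\left(y \right)} = y - 4 = -4 + y$)
$r = -1$ ($r = \left(-4 + 6\right) - 3 = 2 - 3 = -1$)
$u{\left(s \right)} = -1 + s$ ($u{\left(s \right)} = s - 1 = -1 + s$)
$4 \left(-15\right) u{\left(5 \right)} + 6 = 4 \left(-15\right) \left(-1 + 5\right) + 6 = \left(-60\right) 4 + 6 = -240 + 6 = -234$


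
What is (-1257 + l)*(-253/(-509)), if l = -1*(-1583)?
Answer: 82478/509 ≈ 162.04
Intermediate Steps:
l = 1583
(-1257 + l)*(-253/(-509)) = (-1257 + 1583)*(-253/(-509)) = 326*(-253*(-1/509)) = 326*(253/509) = 82478/509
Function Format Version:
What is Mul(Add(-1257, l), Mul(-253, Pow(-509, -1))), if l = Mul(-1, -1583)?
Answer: Rational(82478, 509) ≈ 162.04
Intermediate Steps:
l = 1583
Mul(Add(-1257, l), Mul(-253, Pow(-509, -1))) = Mul(Add(-1257, 1583), Mul(-253, Pow(-509, -1))) = Mul(326, Mul(-253, Rational(-1, 509))) = Mul(326, Rational(253, 509)) = Rational(82478, 509)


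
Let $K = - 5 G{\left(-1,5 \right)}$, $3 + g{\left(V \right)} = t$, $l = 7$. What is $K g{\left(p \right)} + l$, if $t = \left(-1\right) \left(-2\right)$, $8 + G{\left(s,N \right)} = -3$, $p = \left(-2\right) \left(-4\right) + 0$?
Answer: $-48$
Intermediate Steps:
$p = 8$ ($p = 8 + 0 = 8$)
$G{\left(s,N \right)} = -11$ ($G{\left(s,N \right)} = -8 - 3 = -11$)
$t = 2$
$g{\left(V \right)} = -1$ ($g{\left(V \right)} = -3 + 2 = -1$)
$K = 55$ ($K = \left(-5\right) \left(-11\right) = 55$)
$K g{\left(p \right)} + l = 55 \left(-1\right) + 7 = -55 + 7 = -48$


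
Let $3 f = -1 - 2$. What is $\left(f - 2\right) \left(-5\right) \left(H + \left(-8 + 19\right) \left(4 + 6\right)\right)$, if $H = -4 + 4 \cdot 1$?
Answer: $1650$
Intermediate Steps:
$H = 0$ ($H = -4 + 4 = 0$)
$f = -1$ ($f = \frac{-1 - 2}{3} = \frac{1}{3} \left(-3\right) = -1$)
$\left(f - 2\right) \left(-5\right) \left(H + \left(-8 + 19\right) \left(4 + 6\right)\right) = \left(-1 - 2\right) \left(-5\right) \left(0 + \left(-8 + 19\right) \left(4 + 6\right)\right) = \left(-1 - 2\right) \left(-5\right) \left(0 + 11 \cdot 10\right) = \left(-3\right) \left(-5\right) \left(0 + 110\right) = 15 \cdot 110 = 1650$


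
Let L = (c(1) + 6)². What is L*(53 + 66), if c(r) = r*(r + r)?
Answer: 7616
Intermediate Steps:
c(r) = 2*r² (c(r) = r*(2*r) = 2*r²)
L = 64 (L = (2*1² + 6)² = (2*1 + 6)² = (2 + 6)² = 8² = 64)
L*(53 + 66) = 64*(53 + 66) = 64*119 = 7616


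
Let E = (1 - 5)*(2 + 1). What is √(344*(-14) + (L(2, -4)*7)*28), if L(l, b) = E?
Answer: 32*I*√7 ≈ 84.664*I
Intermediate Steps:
E = -12 (E = -4*3 = -12)
L(l, b) = -12
√(344*(-14) + (L(2, -4)*7)*28) = √(344*(-14) - 12*7*28) = √(-4816 - 84*28) = √(-4816 - 2352) = √(-7168) = 32*I*√7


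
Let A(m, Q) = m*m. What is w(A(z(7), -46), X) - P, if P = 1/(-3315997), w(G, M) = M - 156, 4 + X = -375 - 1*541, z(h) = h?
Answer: -3568012771/3315997 ≈ -1076.0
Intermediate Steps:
A(m, Q) = m²
X = -920 (X = -4 + (-375 - 1*541) = -4 + (-375 - 541) = -4 - 916 = -920)
w(G, M) = -156 + M
P = -1/3315997 ≈ -3.0157e-7
w(A(z(7), -46), X) - P = (-156 - 920) - 1*(-1/3315997) = -1076 + 1/3315997 = -3568012771/3315997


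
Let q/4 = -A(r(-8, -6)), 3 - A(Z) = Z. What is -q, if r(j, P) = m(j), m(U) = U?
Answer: 44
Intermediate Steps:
r(j, P) = j
A(Z) = 3 - Z
q = -44 (q = 4*(-(3 - 1*(-8))) = 4*(-(3 + 8)) = 4*(-1*11) = 4*(-11) = -44)
-q = -1*(-44) = 44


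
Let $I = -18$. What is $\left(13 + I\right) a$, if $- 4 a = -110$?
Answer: $- \frac{275}{2} \approx -137.5$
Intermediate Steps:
$a = \frac{55}{2}$ ($a = \left(- \frac{1}{4}\right) \left(-110\right) = \frac{55}{2} \approx 27.5$)
$\left(13 + I\right) a = \left(13 - 18\right) \frac{55}{2} = \left(-5\right) \frac{55}{2} = - \frac{275}{2}$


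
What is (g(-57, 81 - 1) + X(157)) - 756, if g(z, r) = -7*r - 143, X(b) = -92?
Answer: -1551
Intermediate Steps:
g(z, r) = -143 - 7*r
(g(-57, 81 - 1) + X(157)) - 756 = ((-143 - 7*(81 - 1)) - 92) - 756 = ((-143 - 7*80) - 92) - 756 = ((-143 - 560) - 92) - 756 = (-703 - 92) - 756 = -795 - 756 = -1551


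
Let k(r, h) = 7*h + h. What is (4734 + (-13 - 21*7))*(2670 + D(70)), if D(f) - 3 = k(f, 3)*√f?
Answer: 12226302 + 109776*√70 ≈ 1.3145e+7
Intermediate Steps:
k(r, h) = 8*h
D(f) = 3 + 24*√f (D(f) = 3 + (8*3)*√f = 3 + 24*√f)
(4734 + (-13 - 21*7))*(2670 + D(70)) = (4734 + (-13 - 21*7))*(2670 + (3 + 24*√70)) = (4734 + (-13 - 147))*(2673 + 24*√70) = (4734 - 160)*(2673 + 24*√70) = 4574*(2673 + 24*√70) = 12226302 + 109776*√70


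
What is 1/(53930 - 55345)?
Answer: -1/1415 ≈ -0.00070671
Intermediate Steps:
1/(53930 - 55345) = 1/(-1415) = -1/1415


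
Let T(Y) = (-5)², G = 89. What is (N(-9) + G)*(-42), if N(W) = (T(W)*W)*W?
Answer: -88788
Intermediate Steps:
T(Y) = 25
N(W) = 25*W² (N(W) = (25*W)*W = 25*W²)
(N(-9) + G)*(-42) = (25*(-9)² + 89)*(-42) = (25*81 + 89)*(-42) = (2025 + 89)*(-42) = 2114*(-42) = -88788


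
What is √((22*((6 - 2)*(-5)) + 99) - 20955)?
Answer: 44*I*√11 ≈ 145.93*I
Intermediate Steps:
√((22*((6 - 2)*(-5)) + 99) - 20955) = √((22*(4*(-5)) + 99) - 20955) = √((22*(-20) + 99) - 20955) = √((-440 + 99) - 20955) = √(-341 - 20955) = √(-21296) = 44*I*√11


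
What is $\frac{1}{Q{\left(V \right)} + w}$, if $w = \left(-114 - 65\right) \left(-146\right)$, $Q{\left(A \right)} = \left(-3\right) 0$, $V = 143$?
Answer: $\frac{1}{26134} \approx 3.8264 \cdot 10^{-5}$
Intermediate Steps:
$Q{\left(A \right)} = 0$
$w = 26134$ ($w = \left(-179\right) \left(-146\right) = 26134$)
$\frac{1}{Q{\left(V \right)} + w} = \frac{1}{0 + 26134} = \frac{1}{26134}$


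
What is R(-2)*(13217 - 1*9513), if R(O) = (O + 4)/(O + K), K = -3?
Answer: -7408/5 ≈ -1481.6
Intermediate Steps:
R(O) = (4 + O)/(-3 + O) (R(O) = (O + 4)/(O - 3) = (4 + O)/(-3 + O))
R(-2)*(13217 - 1*9513) = ((4 - 2)/(-3 - 2))*(13217 - 1*9513) = (2/(-5))*(13217 - 9513) = -1/5*2*3704 = -2/5*3704 = -7408/5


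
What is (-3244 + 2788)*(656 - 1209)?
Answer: 252168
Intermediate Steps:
(-3244 + 2788)*(656 - 1209) = -456*(-553) = 252168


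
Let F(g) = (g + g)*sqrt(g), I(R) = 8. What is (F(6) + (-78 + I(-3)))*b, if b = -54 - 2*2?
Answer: 4060 - 696*sqrt(6) ≈ 2355.2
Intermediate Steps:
F(g) = 2*g**(3/2) (F(g) = (2*g)*sqrt(g) = 2*g**(3/2))
b = -58 (b = -54 - 1*4 = -54 - 4 = -58)
(F(6) + (-78 + I(-3)))*b = (2*6**(3/2) + (-78 + 8))*(-58) = (2*(6*sqrt(6)) - 70)*(-58) = (12*sqrt(6) - 70)*(-58) = (-70 + 12*sqrt(6))*(-58) = 4060 - 696*sqrt(6)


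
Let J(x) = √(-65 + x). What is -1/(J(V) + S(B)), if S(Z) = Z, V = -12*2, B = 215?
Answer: I/(√89 - 215*I) ≈ -0.0046422 + 0.0002037*I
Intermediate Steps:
V = -24
-1/(J(V) + S(B)) = -1/(√(-65 - 24) + 215) = -1/(√(-89) + 215) = -1/(I*√89 + 215) = -1/(215 + I*√89)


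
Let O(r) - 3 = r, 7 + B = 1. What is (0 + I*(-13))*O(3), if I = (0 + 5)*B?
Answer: 2340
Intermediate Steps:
B = -6 (B = -7 + 1 = -6)
I = -30 (I = (0 + 5)*(-6) = 5*(-6) = -30)
O(r) = 3 + r
(0 + I*(-13))*O(3) = (0 - 30*(-13))*(3 + 3) = (0 + 390)*6 = 390*6 = 2340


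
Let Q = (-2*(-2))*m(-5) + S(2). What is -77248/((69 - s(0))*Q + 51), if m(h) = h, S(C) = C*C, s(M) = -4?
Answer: 77248/1117 ≈ 69.157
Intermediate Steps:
S(C) = C²
Q = -16 (Q = -2*(-2)*(-5) + 2² = 4*(-5) + 4 = -20 + 4 = -16)
-77248/((69 - s(0))*Q + 51) = -77248/((69 - 1*(-4))*(-16) + 51) = -77248/((69 + 4)*(-16) + 51) = -77248/(73*(-16) + 51) = -77248/(-1168 + 51) = -77248/(-1117) = -77248*(-1/1117) = 77248/1117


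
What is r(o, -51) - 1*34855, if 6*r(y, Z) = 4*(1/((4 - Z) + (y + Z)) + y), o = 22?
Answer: -452924/13 ≈ -34840.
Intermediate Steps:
r(y, Z) = 2*y/3 + 2/(3*(4 + y)) (r(y, Z) = (4*(1/((4 - Z) + (y + Z)) + y))/6 = (4*(1/((4 - Z) + (Z + y)) + y))/6 = (4*(1/(4 + y) + y))/6 = (4*(y + 1/(4 + y)))/6 = (4*y + 4/(4 + y))/6 = 2*y/3 + 2/(3*(4 + y)))
r(o, -51) - 1*34855 = 2*(1 + 22² + 4*22)/(3*(4 + 22)) - 1*34855 = (⅔)*(1 + 484 + 88)/26 - 34855 = (⅔)*(1/26)*573 - 34855 = 191/13 - 34855 = -452924/13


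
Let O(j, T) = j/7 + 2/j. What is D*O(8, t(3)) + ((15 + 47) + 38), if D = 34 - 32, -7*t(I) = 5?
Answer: 1439/14 ≈ 102.79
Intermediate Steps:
t(I) = -5/7 (t(I) = -1/7*5 = -5/7)
O(j, T) = 2/j + j/7 (O(j, T) = j*(1/7) + 2/j = j/7 + 2/j = 2/j + j/7)
D = 2
D*O(8, t(3)) + ((15 + 47) + 38) = 2*(2/8 + (1/7)*8) + ((15 + 47) + 38) = 2*(2*(1/8) + 8/7) + (62 + 38) = 2*(1/4 + 8/7) + 100 = 2*(39/28) + 100 = 39/14 + 100 = 1439/14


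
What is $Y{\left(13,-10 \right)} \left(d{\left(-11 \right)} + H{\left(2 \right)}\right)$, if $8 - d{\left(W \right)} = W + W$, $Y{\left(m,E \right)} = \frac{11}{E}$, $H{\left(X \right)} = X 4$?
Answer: $- \frac{209}{5} \approx -41.8$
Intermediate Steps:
$H{\left(X \right)} = 4 X$
$d{\left(W \right)} = 8 - 2 W$ ($d{\left(W \right)} = 8 - \left(W + W\right) = 8 - 2 W$)
$Y{\left(13,-10 \right)} \left(d{\left(-11 \right)} + H{\left(2 \right)}\right) = \frac{11}{-10} \left(\left(8 - -22\right) + 4 \cdot 2\right) = 11 \left(- \frac{1}{10}\right) \left(\left(8 + 22\right) + 8\right) = - \frac{11 \left(30 + 8\right)}{10} = \left(- \frac{11}{10}\right) 38 = - \frac{209}{5}$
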